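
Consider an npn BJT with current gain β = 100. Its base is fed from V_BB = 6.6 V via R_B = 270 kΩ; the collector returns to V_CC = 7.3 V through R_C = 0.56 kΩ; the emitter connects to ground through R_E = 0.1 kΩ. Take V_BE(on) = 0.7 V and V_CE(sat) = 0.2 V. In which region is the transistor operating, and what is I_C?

active; I_C ≈ 2.1 mA

Assume active. Base-emitter loop: I_B = (V_BB − V_BE)/(R_B + (β+1)R_E) = (6.6 − 0.7)/(270 + 101×0.1) = 0.0211 mA.
I_C = β·I_B = 100×0.0211 = 2.11 mA.
V_CE = V_CC − I_C·R_C − I_E·R_E = 7.3 − 2.11×0.56 − 2.13×0.1 = 5.91 V > V_CE(sat), so the active-region assumption holds.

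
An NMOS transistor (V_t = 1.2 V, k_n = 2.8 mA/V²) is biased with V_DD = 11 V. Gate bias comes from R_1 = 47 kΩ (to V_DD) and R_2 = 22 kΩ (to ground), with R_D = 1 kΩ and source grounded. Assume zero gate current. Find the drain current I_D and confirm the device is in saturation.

V_G = V_DD·R_2/(R_1+R_2) = 11×22/69 = 3.51 V. With the source grounded, V_GS = V_G = 3.51 V.
Assume saturation: I_D = (k_n/2)(V_GS − V_t)² = (2.8/2)×(3.51 − 1.2)² = 1.4×2.31² = 7.45 mA.
V_DS = V_DD − I_D·R_D = 11 − 7.45×1 = 3.55 V.
Saturation requires V_DS ≥ V_GS − V_t = 2.31 V; 3.55 ≥ 2.31 ✓.

I_D ≈ 7.5 mA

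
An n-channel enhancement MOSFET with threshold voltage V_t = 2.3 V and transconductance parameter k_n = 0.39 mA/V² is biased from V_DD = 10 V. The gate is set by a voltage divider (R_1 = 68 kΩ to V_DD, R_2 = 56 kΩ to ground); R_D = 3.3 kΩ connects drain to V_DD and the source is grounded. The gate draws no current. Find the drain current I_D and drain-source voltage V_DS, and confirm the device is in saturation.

V_G = V_DD·R_2/(R_1+R_2) = 10×56/124 = 4.52 V. With the source grounded, V_GS = V_G = 4.52 V.
Assume saturation: I_D = (k_n/2)(V_GS − V_t)² = (0.39/2)×(4.52 − 2.3)² = 0.195×2.22² = 0.958 mA.
V_DS = V_DD − I_D·R_D = 10 − 0.958×3.3 = 6.84 V.
Saturation requires V_DS ≥ V_GS − V_t = 2.22 V; 6.84 ≥ 2.22 ✓.

I_D ≈ 0.96 mA, V_DS ≈ 6.8 V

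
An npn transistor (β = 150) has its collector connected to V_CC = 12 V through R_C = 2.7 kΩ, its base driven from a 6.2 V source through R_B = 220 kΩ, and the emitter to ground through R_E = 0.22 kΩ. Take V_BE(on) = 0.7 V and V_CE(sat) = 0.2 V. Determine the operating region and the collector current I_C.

Assume active. Base-emitter loop: I_B = (V_BB − V_BE)/(R_B + (β+1)R_E) = (6.2 − 0.7)/(220 + 151×0.22) = 0.0217 mA.
I_C = β·I_B = 150×0.0217 = 3.26 mA.
V_CE = V_CC − I_C·R_C − I_E·R_E = 12 − 3.26×2.7 − 3.28×0.22 = 2.48 V > V_CE(sat), so the active-region assumption holds.

active; I_C ≈ 3.3 mA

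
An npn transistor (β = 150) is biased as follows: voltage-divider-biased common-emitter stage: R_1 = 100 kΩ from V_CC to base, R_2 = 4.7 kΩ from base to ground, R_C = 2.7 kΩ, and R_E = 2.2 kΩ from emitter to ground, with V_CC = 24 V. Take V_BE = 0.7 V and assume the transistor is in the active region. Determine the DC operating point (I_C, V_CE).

Thevenize the base divider: V_Th = V_CC·R_2/(R_1+R_2) = 24×4.7/105 = 1.08 V, R_Th = R_1‖R_2 = 4.49 kΩ.
Base-emitter loop: V_Th = I_B·R_Th + V_BE + (β+1)I_B·R_E, so I_B = (1.08 − 0.7) / (4.49 + 151×2.2) = 0.00112 mA.
I_C = β·I_B = 150×0.00112 = 0.168 mA, and I_E = (β+1)I_B = 0.169 mA.
V_CE = V_CC − I_C·R_C − I_E·R_E = 24 − 0.168×2.7 − 0.169×2.2 = 23.2 V.
V_CE = 23.2 V > 0.2 V confirms active-region operation.

I_C ≈ 0.17 mA, V_CE ≈ 23 V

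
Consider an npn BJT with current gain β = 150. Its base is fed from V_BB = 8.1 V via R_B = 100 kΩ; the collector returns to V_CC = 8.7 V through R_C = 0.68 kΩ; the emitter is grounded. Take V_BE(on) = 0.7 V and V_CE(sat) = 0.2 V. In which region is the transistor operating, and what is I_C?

active; I_C ≈ 11 mA

Assume active. Base-emitter loop: I_B = (V_BB − V_BE)/R_B = (8.1 − 0.7)/100 = 0.074 mA.
I_C = β·I_B = 150×0.074 = 11.1 mA.
V_CE = V_CC − I_C·R_C = 8.7 − 11.1×0.68 = 1.15 V > V_CE(sat), so the active-region assumption holds.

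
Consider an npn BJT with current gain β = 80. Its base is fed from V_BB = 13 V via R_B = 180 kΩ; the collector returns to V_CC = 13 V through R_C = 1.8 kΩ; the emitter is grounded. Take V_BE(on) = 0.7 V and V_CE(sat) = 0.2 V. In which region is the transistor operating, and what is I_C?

active; I_C ≈ 5.5 mA

Assume active. Base-emitter loop: I_B = (V_BB − V_BE)/R_B = (13 − 0.7)/180 = 0.0683 mA.
I_C = β·I_B = 80×0.0683 = 5.47 mA.
V_CE = V_CC − I_C·R_C = 13 − 5.47×1.8 = 3.16 V > V_CE(sat), so the active-region assumption holds.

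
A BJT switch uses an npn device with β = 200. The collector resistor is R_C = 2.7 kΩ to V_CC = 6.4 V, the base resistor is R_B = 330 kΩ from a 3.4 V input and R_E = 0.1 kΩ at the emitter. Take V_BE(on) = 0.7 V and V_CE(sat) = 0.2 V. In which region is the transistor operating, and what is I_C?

active; I_C ≈ 1.5 mA

Assume active. Base-emitter loop: I_B = (V_BB − V_BE)/(R_B + (β+1)R_E) = (3.4 − 0.7)/(330 + 201×0.1) = 0.00771 mA.
I_C = β·I_B = 200×0.00771 = 1.54 mA.
V_CE = V_CC − I_C·R_C − I_E·R_E = 6.4 − 1.54×2.7 − 1.55×0.1 = 2.08 V > V_CE(sat), so the active-region assumption holds.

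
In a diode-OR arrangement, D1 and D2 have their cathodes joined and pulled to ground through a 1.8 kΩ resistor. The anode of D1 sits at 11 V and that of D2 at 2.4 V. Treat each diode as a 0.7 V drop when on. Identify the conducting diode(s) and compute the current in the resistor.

Assume both conduct. Then node N would need to be at both 11−0.7 = 10.3 V and 2.4−0.7 = 1.7 V, which is impossible.
Assume only D1 conducts: V_N = 11 − 0.7 = 10.3 V, so I_R = 10.3/1.8 = 5.72 mA.
Check D2: its anode-to-cathode voltage is 2.4 − 10.3 = -7.9 V < 0.7 V, so it is off. The assumption is consistent.

Only D1 conducts; I_R ≈ 5.7 mA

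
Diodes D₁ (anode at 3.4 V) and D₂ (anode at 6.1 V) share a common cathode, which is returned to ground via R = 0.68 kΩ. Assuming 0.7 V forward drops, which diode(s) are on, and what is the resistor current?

Assume both conduct. Then node N would need to be at both 3.4−0.7 = 2.7 V and 6.1−0.7 = 5.4 V, which is impossible.
Assume only D₂ conducts: V_N = 6.1 − 0.7 = 5.4 V, so I_R = 5.4/0.68 = 7.94 mA.
Check D₁: its anode-to-cathode voltage is 3.4 − 5.4 = -2 V < 0.7 V, so it is off. The assumption is consistent.

Only D₂ conducts; I_R ≈ 7.9 mA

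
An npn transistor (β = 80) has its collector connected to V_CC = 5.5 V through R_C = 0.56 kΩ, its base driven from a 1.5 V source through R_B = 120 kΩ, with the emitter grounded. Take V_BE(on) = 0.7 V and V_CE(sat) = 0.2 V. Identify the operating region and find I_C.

Assume active. Base-emitter loop: I_B = (V_BB − V_BE)/R_B = (1.5 − 0.7)/120 = 0.00667 mA.
I_C = β·I_B = 80×0.00667 = 0.533 mA.
V_CE = V_CC − I_C·R_C = 5.5 − 0.533×0.56 = 5.2 V > V_CE(sat), so the active-region assumption holds.

active; I_C ≈ 0.53 mA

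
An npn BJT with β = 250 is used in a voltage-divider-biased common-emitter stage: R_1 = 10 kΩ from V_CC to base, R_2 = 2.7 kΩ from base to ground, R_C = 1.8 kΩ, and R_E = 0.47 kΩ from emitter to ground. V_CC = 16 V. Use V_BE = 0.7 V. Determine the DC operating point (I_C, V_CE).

Thevenize the base divider: V_Th = V_CC·R_2/(R_1+R_2) = 16×2.7/12.7 = 3.4 V, R_Th = R_1‖R_2 = 2.13 kΩ.
Base-emitter loop: V_Th = I_B·R_Th + V_BE + (β+1)I_B·R_E, so I_B = (3.4 − 0.7) / (2.13 + 251×0.47) = 0.0225 mA.
I_C = β·I_B = 250×0.0225 = 5.62 mA, and I_E = (β+1)I_B = 5.65 mA.
V_CE = V_CC − I_C·R_C − I_E·R_E = 16 − 5.62×1.8 − 5.65×0.47 = 3.22 V.
V_CE = 3.22 V > 0.2 V confirms active-region operation.

I_C ≈ 5.6 mA, V_CE ≈ 3.2 V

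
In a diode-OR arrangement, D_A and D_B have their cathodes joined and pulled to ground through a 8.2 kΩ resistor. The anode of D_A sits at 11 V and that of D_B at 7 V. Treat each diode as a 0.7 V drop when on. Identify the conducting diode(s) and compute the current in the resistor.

Assume both conduct. Then node N would need to be at both 11−0.7 = 10.3 V and 7−0.7 = 6.3 V, which is impossible.
Assume only D_A conducts: V_N = 11 − 0.7 = 10.3 V, so I_R = 10.3/8.2 = 1.26 mA.
Check D_B: its anode-to-cathode voltage is 7 − 10.3 = -3.3 V < 0.7 V, so it is off. The assumption is consistent.

Only D_A conducts; I_R ≈ 1.3 mA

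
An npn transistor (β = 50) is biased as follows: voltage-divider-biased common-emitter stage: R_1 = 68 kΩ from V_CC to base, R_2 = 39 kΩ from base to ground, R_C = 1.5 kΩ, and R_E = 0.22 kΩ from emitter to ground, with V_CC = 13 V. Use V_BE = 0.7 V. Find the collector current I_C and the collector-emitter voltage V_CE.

I_C ≈ 5.6 mA, V_CE ≈ 3.3 V

Thevenize the base divider: V_Th = V_CC·R_2/(R_1+R_2) = 13×39/107 = 4.74 V, R_Th = R_1‖R_2 = 24.8 kΩ.
Base-emitter loop: V_Th = I_B·R_Th + V_BE + (β+1)I_B·R_E, so I_B = (4.74 − 0.7) / (24.8 + 51×0.22) = 0.112 mA.
I_C = β·I_B = 50×0.112 = 5.61 mA, and I_E = (β+1)I_B = 5.72 mA.
V_CE = V_CC − I_C·R_C − I_E·R_E = 13 − 5.61×1.5 − 5.72×0.22 = 3.33 V.
V_CE = 3.33 V > 0.2 V confirms active-region operation.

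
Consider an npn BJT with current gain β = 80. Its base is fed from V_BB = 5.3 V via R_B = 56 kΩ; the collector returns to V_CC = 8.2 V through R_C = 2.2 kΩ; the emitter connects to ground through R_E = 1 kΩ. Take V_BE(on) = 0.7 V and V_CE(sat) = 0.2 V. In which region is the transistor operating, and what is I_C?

saturation; I_C ≈ 2.5 mA

Assume active: I_B = (5.3 − 0.7)/(56 + 81×1) = 0.0336 mA, I_C = β·I_B = 2.69 mA.
Then V_CE = 8.2 − 2.69×2.2 − 2.72×1 = -0.429 V < 0.2 V — the active assumption fails.
Re-solve with V_CE = 0.2 V. KCL at the emitter: V_E/R_E = (V_BB−0.7−V_E)/R_B + (V_CC−0.2−V_E)/R_C, giving V_E = 2.53 V.
I_C = (V_CC − 0.2 − V_E)/R_C = (8 − 2.53)/2.2 = 2.49 mA.
Check: I_B = (4.6 − 2.53)/56 = 0.037 mA, and β·I_B = 2.96 mA > I_C, confirming saturation.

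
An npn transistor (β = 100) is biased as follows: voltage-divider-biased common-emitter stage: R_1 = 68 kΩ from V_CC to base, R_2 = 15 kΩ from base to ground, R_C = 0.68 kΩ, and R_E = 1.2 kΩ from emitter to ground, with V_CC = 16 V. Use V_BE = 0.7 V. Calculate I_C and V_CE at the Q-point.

I_C ≈ 1.6 mA, V_CE ≈ 13 V

Thevenize the base divider: V_Th = V_CC·R_2/(R_1+R_2) = 16×15/83 = 2.89 V, R_Th = R_1‖R_2 = 12.3 kΩ.
Base-emitter loop: V_Th = I_B·R_Th + V_BE + (β+1)I_B·R_E, so I_B = (2.89 − 0.7) / (12.3 + 101×1.2) = 0.0164 mA.
I_C = β·I_B = 100×0.0164 = 1.64 mA, and I_E = (β+1)I_B = 1.66 mA.
V_CE = V_CC − I_C·R_C − I_E·R_E = 16 − 1.64×0.68 − 1.66×1.2 = 12.9 V.
V_CE = 12.9 V > 0.2 V confirms active-region operation.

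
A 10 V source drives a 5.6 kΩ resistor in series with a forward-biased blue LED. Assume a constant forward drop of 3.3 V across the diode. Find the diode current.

I ≈ 1.2 mA

KVL around the loop: 10 = V_D + I·R = 3.3 + I × 5.6 kΩ.
So I = (10 − 3.3) / 5.6 kΩ = 6.7 / 5.6 = 1.2 mA.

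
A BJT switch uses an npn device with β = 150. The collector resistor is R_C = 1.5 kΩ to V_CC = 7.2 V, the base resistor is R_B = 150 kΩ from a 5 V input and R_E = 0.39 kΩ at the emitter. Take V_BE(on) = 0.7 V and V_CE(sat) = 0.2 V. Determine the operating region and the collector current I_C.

active; I_C ≈ 3.1 mA

Assume active. Base-emitter loop: I_B = (V_BB − V_BE)/(R_B + (β+1)R_E) = (5 − 0.7)/(150 + 151×0.39) = 0.0206 mA.
I_C = β·I_B = 150×0.0206 = 3.09 mA.
V_CE = V_CC − I_C·R_C − I_E·R_E = 7.2 − 3.09×1.5 − 3.11×0.39 = 1.36 V > V_CE(sat), so the active-region assumption holds.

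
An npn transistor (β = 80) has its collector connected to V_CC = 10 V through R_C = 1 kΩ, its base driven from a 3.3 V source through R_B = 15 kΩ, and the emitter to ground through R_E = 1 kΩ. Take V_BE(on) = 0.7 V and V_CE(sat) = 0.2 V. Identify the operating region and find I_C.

Assume active. Base-emitter loop: I_B = (V_BB − V_BE)/(R_B + (β+1)R_E) = (3.3 − 0.7)/(15 + 81×1) = 0.0271 mA.
I_C = β·I_B = 80×0.0271 = 2.17 mA.
V_CE = V_CC − I_C·R_C − I_E·R_E = 10 − 2.17×1 − 2.19×1 = 5.64 V > V_CE(sat), so the active-region assumption holds.

active; I_C ≈ 2.2 mA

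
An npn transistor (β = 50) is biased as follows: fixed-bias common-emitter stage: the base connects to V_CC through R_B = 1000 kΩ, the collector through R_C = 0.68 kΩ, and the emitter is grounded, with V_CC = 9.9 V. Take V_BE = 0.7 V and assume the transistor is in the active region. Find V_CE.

V_CE ≈ 9.6 V

Base loop: V_CC = I_B·R_B + V_BE, so I_B = (9.9 − 0.7)/1000 kΩ = 0.0092 mA.
In the active region I_C = β·I_B = 50 × 0.0092 = 0.46 mA.
Collector loop: V_CE = V_CC − I_C·R_C = 9.9 − 0.46×0.68 = 9.59 V.
Since V_CE = 9.59 V > V_CE(sat) ≈ 0.2 V, the transistor is in the active region as assumed.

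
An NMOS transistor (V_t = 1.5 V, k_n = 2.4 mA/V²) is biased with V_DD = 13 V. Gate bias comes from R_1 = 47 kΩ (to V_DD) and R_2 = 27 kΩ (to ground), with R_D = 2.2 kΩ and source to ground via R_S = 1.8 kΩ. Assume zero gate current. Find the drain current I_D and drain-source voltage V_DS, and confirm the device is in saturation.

I_D ≈ 1.2 mA, V_DS ≈ 8 V

V_G = V_DD·R_2/(R_1+R_2) = 13×27/74 = 4.74 V.
Assume saturation: I_D = (k_n/2)(V_GS − V_t)² with V_GS = V_G − I_D·R_S = 4.74 − 1.8·I_D.
Substituting gives 3.89·I_D² − 15·I_D + 12.6 = 0, with roots I_D = 1.24 or 2.62 mA.
The root I_D = 2.62 mA gives V_GS = 0.0215 V ≤ V_t, so take I_D = 1.24 mA.
Then V_GS = 2.52 V and V_DS = V_DD − I_D(R_D+R_S) = 13 − 1.24×4 = 8.05 V.
Saturation requires V_DS ≥ V_GS − V_t = 1.02 V; 8.05 ≥ 1.02 ✓.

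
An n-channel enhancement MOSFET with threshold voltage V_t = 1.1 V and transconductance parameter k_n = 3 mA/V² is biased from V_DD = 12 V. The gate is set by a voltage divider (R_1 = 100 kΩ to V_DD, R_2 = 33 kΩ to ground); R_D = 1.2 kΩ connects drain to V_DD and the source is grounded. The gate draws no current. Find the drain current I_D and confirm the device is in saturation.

V_G = V_DD·R_2/(R_1+R_2) = 12×33/133 = 2.98 V. With the source grounded, V_GS = V_G = 2.98 V.
Assume saturation: I_D = (k_n/2)(V_GS − V_t)² = (3/2)×(2.98 − 1.1)² = 1.5×1.88² = 5.29 mA.
V_DS = V_DD − I_D·R_D = 12 − 5.29×1.2 = 5.66 V.
Saturation requires V_DS ≥ V_GS − V_t = 1.88 V; 5.66 ≥ 1.88 ✓.

I_D ≈ 5.3 mA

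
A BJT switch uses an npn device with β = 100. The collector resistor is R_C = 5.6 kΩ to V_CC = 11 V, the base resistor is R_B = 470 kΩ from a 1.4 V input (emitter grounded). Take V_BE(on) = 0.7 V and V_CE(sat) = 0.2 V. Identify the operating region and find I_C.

Assume active. Base-emitter loop: I_B = (V_BB − V_BE)/R_B = (1.4 − 0.7)/470 = 0.00149 mA.
I_C = β·I_B = 100×0.00149 = 0.149 mA.
V_CE = V_CC − I_C·R_C = 11 − 0.149×5.6 = 10.2 V > V_CE(sat), so the active-region assumption holds.

active; I_C ≈ 0.15 mA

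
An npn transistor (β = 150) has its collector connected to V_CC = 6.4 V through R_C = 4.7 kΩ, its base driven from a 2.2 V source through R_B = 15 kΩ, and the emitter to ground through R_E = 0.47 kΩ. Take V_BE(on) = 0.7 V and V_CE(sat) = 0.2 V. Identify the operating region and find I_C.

saturation; I_C ≈ 1.2 mA

Assume active: I_B = (2.2 − 0.7)/(15 + 151×0.47) = 0.0174 mA, I_C = β·I_B = 2.62 mA.
Then V_CE = 6.4 − 2.62×4.7 − 2.63×0.47 = -7.14 V < 0.2 V — the active assumption fails.
Re-solve with V_CE = 0.2 V. KCL at the emitter: V_E/R_E = (V_BB−0.7−V_E)/R_B + (V_CC−0.2−V_E)/R_C, giving V_E = 0.59 V.
I_C = (V_CC − 0.2 − V_E)/R_C = (6.2 − 0.59)/4.7 = 1.19 mA.
Check: I_B = (1.5 − 0.59)/15 = 0.0607 mA, and β·I_B = 9.1 mA > I_C, confirming saturation.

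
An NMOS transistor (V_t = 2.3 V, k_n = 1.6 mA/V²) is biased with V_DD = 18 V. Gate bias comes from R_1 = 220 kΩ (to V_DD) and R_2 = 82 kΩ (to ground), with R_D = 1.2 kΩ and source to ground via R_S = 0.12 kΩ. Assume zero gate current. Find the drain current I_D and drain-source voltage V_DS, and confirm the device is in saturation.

V_G = V_DD·R_2/(R_1+R_2) = 18×82/302 = 4.89 V.
Assume saturation: I_D = (k_n/2)(V_GS − V_t)² with V_GS = V_G − I_D·R_S = 4.89 − 0.12·I_D.
Substituting gives 0.0115·I_D² − 1.5·I_D + 5.36 = 0, with roots I_D = 3.68 or 126 mA.
The root I_D = 126 mA gives V_GS = -10.3 V ≤ V_t, so take I_D = 3.68 mA.
Then V_GS = 4.45 V and V_DS = V_DD − I_D(R_D+R_S) = 18 − 3.68×1.32 = 13.1 V.
Saturation requires V_DS ≥ V_GS − V_t = 2.15 V; 13.1 ≥ 2.15 ✓.

I_D ≈ 3.7 mA, V_DS ≈ 13 V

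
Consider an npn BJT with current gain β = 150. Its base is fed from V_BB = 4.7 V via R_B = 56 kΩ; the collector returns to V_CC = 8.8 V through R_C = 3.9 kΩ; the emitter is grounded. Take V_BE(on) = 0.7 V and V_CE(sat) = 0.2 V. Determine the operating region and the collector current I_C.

saturation; I_C ≈ 2.2 mA

Assume active: I_B = (4.7 − 0.7)/56 = 0.0714 mA, giving I_C = β·I_B = 10.7 mA.
But then V_CE = 8.8 − 10.7×3.9 = -33 V < V_CE(sat) = 0.2 V — impossible in the active region.
So the transistor is saturated. With V_CE = 0.2 V, I_C = (V_CC − 0.2)/R_C = 8.6/3.9 = 2.21 mA.
Check: β·I_B = 10.7 mA > I_C = 2.21 mA, confirming saturation.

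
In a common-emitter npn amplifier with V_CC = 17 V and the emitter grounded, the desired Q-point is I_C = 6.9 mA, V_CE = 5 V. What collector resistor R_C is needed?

R_C ≈ 1.7 kΩ

Collector loop: V_CC = I_C·R_C + V_CE.
R_C = (V_CC − V_CE)/I_C = (17 − 5)/6.9 = 1.74 kΩ.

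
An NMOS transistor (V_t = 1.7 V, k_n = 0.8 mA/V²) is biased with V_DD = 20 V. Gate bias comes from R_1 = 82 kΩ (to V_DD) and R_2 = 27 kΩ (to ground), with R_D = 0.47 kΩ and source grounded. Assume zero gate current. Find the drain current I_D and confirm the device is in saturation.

I_D ≈ 4.2 mA

V_G = V_DD·R_2/(R_1+R_2) = 20×27/109 = 4.95 V. With the source grounded, V_GS = V_G = 4.95 V.
Assume saturation: I_D = (k_n/2)(V_GS − V_t)² = (0.8/2)×(4.95 − 1.7)² = 0.4×3.25² = 4.24 mA.
V_DS = V_DD − I_D·R_D = 20 − 4.24×0.47 = 18 V.
Saturation requires V_DS ≥ V_GS − V_t = 3.25 V; 18 ≥ 3.25 ✓.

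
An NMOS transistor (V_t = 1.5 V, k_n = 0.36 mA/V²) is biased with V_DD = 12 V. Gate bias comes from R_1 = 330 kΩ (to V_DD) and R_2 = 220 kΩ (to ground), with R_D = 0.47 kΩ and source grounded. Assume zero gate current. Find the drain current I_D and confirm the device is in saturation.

V_G = V_DD·R_2/(R_1+R_2) = 12×220/550 = 4.8 V. With the source grounded, V_GS = V_G = 4.8 V.
Assume saturation: I_D = (k_n/2)(V_GS − V_t)² = (0.36/2)×(4.8 − 1.5)² = 0.18×3.3² = 1.96 mA.
V_DS = V_DD − I_D·R_D = 12 − 1.96×0.47 = 11.1 V.
Saturation requires V_DS ≥ V_GS − V_t = 3.3 V; 11.1 ≥ 3.3 ✓.

I_D ≈ 2 mA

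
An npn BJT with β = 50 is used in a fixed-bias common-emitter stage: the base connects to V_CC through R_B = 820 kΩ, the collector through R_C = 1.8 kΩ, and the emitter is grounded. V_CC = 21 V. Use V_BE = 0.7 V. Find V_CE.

V_CE ≈ 19 V

Base loop: V_CC = I_B·R_B + V_BE, so I_B = (21 − 0.7)/820 kΩ = 0.0248 mA.
In the active region I_C = β·I_B = 50 × 0.0248 = 1.24 mA.
Collector loop: V_CE = V_CC − I_C·R_C = 21 − 1.24×1.8 = 18.8 V.
Since V_CE = 18.8 V > V_CE(sat) ≈ 0.2 V, the transistor is in the active region as assumed.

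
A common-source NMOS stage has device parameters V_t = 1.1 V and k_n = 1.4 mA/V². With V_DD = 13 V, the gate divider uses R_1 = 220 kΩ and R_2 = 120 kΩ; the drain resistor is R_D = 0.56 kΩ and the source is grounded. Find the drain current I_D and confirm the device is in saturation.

V_G = V_DD·R_2/(R_1+R_2) = 13×120/340 = 4.59 V. With the source grounded, V_GS = V_G = 4.59 V.
Assume saturation: I_D = (k_n/2)(V_GS − V_t)² = (1.4/2)×(4.59 − 1.1)² = 0.7×3.49² = 8.52 mA.
V_DS = V_DD − I_D·R_D = 13 − 8.52×0.56 = 8.23 V.
Saturation requires V_DS ≥ V_GS − V_t = 3.49 V; 8.23 ≥ 3.49 ✓.

I_D ≈ 8.5 mA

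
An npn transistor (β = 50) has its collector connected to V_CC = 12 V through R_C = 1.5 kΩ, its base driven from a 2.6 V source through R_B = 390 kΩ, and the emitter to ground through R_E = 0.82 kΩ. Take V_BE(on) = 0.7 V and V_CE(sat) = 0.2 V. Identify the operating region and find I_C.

active; I_C ≈ 0.22 mA

Assume active. Base-emitter loop: I_B = (V_BB − V_BE)/(R_B + (β+1)R_E) = (2.6 − 0.7)/(390 + 51×0.82) = 0.0044 mA.
I_C = β·I_B = 50×0.0044 = 0.22 mA.
V_CE = V_CC − I_C·R_C − I_E·R_E = 12 − 0.22×1.5 − 0.224×0.82 = 11.5 V > V_CE(sat), so the active-region assumption holds.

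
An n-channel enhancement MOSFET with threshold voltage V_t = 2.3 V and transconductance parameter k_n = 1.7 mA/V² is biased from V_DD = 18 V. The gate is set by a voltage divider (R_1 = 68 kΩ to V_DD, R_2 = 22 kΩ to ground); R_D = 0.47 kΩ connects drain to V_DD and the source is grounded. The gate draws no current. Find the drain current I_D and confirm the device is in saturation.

V_G = V_DD·R_2/(R_1+R_2) = 18×22/90 = 4.4 V. With the source grounded, V_GS = V_G = 4.4 V.
Assume saturation: I_D = (k_n/2)(V_GS − V_t)² = (1.7/2)×(4.4 − 2.3)² = 0.85×2.1² = 3.75 mA.
V_DS = V_DD − I_D·R_D = 18 − 3.75×0.47 = 16.2 V.
Saturation requires V_DS ≥ V_GS − V_t = 2.1 V; 16.2 ≥ 2.1 ✓.

I_D ≈ 3.7 mA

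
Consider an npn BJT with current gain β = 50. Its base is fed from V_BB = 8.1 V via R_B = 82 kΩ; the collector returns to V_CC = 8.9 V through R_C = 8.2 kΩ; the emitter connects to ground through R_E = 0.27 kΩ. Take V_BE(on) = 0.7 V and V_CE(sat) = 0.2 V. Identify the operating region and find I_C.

saturation; I_C ≈ 1 mA

Assume active: I_B = (8.1 − 0.7)/(82 + 51×0.27) = 0.0773 mA, I_C = β·I_B = 3.86 mA.
Then V_CE = 8.9 − 3.86×8.2 − 3.94×0.27 = -23.8 V < 0.2 V — the active assumption fails.
Re-solve with V_CE = 0.2 V. KCL at the emitter: V_E/R_E = (V_BB−0.7−V_E)/R_B + (V_CC−0.2−V_E)/R_C, giving V_E = 0.3 V.
I_C = (V_CC − 0.2 − V_E)/R_C = (8.7 − 0.3)/8.2 = 1.02 mA.
Check: I_B = (7.4 − 0.3)/82 = 0.0866 mA, and β·I_B = 4.33 mA > I_C, confirming saturation.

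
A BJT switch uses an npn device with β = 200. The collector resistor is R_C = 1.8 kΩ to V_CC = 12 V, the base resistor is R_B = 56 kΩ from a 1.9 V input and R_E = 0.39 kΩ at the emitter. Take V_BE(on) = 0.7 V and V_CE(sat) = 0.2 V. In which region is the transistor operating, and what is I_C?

active; I_C ≈ 1.8 mA

Assume active. Base-emitter loop: I_B = (V_BB − V_BE)/(R_B + (β+1)R_E) = (1.9 − 0.7)/(56 + 201×0.39) = 0.00893 mA.
I_C = β·I_B = 200×0.00893 = 1.79 mA.
V_CE = V_CC − I_C·R_C − I_E·R_E = 12 − 1.79×1.8 − 1.79×0.39 = 8.09 V > V_CE(sat), so the active-region assumption holds.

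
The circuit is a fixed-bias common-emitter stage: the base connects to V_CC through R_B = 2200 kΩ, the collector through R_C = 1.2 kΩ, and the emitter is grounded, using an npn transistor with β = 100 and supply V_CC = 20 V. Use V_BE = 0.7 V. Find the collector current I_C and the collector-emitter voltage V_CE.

I_C ≈ 0.88 mA, V_CE ≈ 19 V

Base loop: V_CC = I_B·R_B + V_BE, so I_B = (20 − 0.7)/2200 kΩ = 0.00877 mA.
In the active region I_C = β·I_B = 100 × 0.00877 = 0.877 mA.
Collector loop: V_CE = V_CC − I_C·R_C = 20 − 0.877×1.2 = 18.9 V.
Since V_CE = 18.9 V > V_CE(sat) ≈ 0.2 V, the transistor is in the active region as assumed.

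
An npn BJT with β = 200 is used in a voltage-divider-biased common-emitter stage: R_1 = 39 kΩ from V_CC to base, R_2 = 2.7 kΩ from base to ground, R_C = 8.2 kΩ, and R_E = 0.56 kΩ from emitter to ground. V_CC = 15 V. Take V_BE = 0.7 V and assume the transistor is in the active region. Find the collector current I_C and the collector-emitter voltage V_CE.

Thevenize the base divider: V_Th = V_CC·R_2/(R_1+R_2) = 15×2.7/41.7 = 0.971 V, R_Th = R_1‖R_2 = 2.53 kΩ.
Base-emitter loop: V_Th = I_B·R_Th + V_BE + (β+1)I_B·R_E, so I_B = (0.971 − 0.7) / (2.53 + 201×0.56) = 0.00236 mA.
I_C = β·I_B = 200×0.00236 = 0.471 mA, and I_E = (β+1)I_B = 0.474 mA.
V_CE = V_CC − I_C·R_C − I_E·R_E = 15 − 0.471×8.2 − 0.474×0.56 = 10.9 V.
V_CE = 10.9 V > 0.2 V confirms active-region operation.

I_C ≈ 0.47 mA, V_CE ≈ 11 V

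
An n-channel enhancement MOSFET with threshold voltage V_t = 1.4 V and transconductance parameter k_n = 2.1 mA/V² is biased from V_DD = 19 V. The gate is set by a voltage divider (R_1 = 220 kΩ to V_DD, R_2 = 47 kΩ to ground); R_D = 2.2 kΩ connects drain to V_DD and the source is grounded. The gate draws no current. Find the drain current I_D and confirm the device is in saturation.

I_D ≈ 4 mA

V_G = V_DD·R_2/(R_1+R_2) = 19×47/267 = 3.34 V. With the source grounded, V_GS = V_G = 3.34 V.
Assume saturation: I_D = (k_n/2)(V_GS − V_t)² = (2.1/2)×(3.34 − 1.4)² = 1.05×1.94² = 3.97 mA.
V_DS = V_DD − I_D·R_D = 19 − 3.97×2.2 = 10.3 V.
Saturation requires V_DS ≥ V_GS − V_t = 1.94 V; 10.3 ≥ 1.94 ✓.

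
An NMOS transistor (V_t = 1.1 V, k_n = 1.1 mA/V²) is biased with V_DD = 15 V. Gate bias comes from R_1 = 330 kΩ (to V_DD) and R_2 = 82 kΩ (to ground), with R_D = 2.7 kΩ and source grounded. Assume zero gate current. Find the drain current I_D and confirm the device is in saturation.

I_D ≈ 2 mA

V_G = V_DD·R_2/(R_1+R_2) = 15×82/412 = 2.99 V. With the source grounded, V_GS = V_G = 2.99 V.
Assume saturation: I_D = (k_n/2)(V_GS − V_t)² = (1.1/2)×(2.99 − 1.1)² = 0.55×1.89² = 1.96 mA.
V_DS = V_DD − I_D·R_D = 15 − 1.96×2.7 = 9.72 V.
Saturation requires V_DS ≥ V_GS − V_t = 1.89 V; 9.72 ≥ 1.89 ✓.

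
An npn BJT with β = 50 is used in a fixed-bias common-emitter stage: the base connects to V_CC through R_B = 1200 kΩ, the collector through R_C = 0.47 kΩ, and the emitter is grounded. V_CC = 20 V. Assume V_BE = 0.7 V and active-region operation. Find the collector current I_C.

I_C ≈ 0.8 mA

Base loop: V_CC = I_B·R_B + V_BE, so I_B = (20 − 0.7)/1200 kΩ = 0.0161 mA.
In the active region I_C = β·I_B = 50 × 0.0161 = 0.804 mA.
Collector loop: V_CE = V_CC − I_C·R_C = 20 − 0.804×0.47 = 19.6 V.
Since V_CE = 19.6 V > V_CE(sat) ≈ 0.2 V, the transistor is in the active region as assumed.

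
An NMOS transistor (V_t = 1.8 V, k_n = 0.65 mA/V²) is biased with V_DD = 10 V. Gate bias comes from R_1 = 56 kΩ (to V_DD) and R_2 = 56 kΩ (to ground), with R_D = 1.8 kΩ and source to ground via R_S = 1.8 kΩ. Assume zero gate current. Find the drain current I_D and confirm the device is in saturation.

I_D ≈ 0.87 mA

V_G = V_DD·R_2/(R_1+R_2) = 10×56/112 = 5 V.
Assume saturation: I_D = (k_n/2)(V_GS − V_t)² with V_GS = V_G − I_D·R_S = 5 − 1.8·I_D.
Substituting gives 1.05·I_D² − 4.74·I_D + 3.33 = 0, with roots I_D = 0.869 or 3.64 mA.
The root I_D = 3.64 mA gives V_GS = -1.54 V ≤ V_t, so take I_D = 0.869 mA.
Then V_GS = 3.44 V and V_DS = V_DD − I_D(R_D+R_S) = 10 − 0.869×3.6 = 6.87 V.
Saturation requires V_DS ≥ V_GS − V_t = 1.64 V; 6.87 ≥ 1.64 ✓.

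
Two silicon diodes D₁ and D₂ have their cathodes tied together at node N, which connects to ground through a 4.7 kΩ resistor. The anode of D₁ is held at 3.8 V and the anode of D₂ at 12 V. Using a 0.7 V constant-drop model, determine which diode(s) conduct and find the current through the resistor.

Assume both conduct. Then node N would need to be at both 3.8−0.7 = 3.1 V and 12−0.7 = 11.3 V, which is impossible.
Assume only D₂ conducts: V_N = 12 − 0.7 = 11.3 V, so I_R = 11.3/4.7 = 2.4 mA.
Check D₁: its anode-to-cathode voltage is 3.8 − 11.3 = -7.5 V < 0.7 V, so it is off. The assumption is consistent.

Only D₂ conducts; I_R ≈ 2.4 mA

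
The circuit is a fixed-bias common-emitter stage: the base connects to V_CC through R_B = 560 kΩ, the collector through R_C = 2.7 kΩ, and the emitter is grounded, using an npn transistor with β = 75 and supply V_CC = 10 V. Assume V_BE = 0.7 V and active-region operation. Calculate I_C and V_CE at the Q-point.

I_C ≈ 1.2 mA, V_CE ≈ 6.6 V

Base loop: V_CC = I_B·R_B + V_BE, so I_B = (10 − 0.7)/560 kΩ = 0.0166 mA.
In the active region I_C = β·I_B = 75 × 0.0166 = 1.25 mA.
Collector loop: V_CE = V_CC − I_C·R_C = 10 − 1.25×2.7 = 6.64 V.
Since V_CE = 6.64 V > V_CE(sat) ≈ 0.2 V, the transistor is in the active region as assumed.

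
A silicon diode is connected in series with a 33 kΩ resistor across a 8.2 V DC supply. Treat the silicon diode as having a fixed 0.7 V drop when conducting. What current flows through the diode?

KVL around the loop: 8.2 = V_D + I·R = 0.7 + I × 33 kΩ.
So I = (8.2 − 0.7) / 33 kΩ = 7.5 / 33 = 0.227 mA.

I ≈ 0.23 mA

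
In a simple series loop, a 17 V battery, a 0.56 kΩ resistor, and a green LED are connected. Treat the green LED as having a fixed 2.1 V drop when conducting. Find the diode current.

KVL around the loop: 17 = V_D + I·R = 2.1 + I × 0.56 kΩ.
So I = (17 − 2.1) / 0.56 kΩ = 14.9 / 0.56 = 26.6 mA.

I ≈ 27 mA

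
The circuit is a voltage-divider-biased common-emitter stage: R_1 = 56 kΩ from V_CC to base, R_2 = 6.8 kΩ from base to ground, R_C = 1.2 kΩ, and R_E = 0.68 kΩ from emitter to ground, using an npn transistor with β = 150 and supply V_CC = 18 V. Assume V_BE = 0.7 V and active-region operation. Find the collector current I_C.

Thevenize the base divider: V_Th = V_CC·R_2/(R_1+R_2) = 18×6.8/62.8 = 1.95 V, R_Th = R_1‖R_2 = 6.06 kΩ.
Base-emitter loop: V_Th = I_B·R_Th + V_BE + (β+1)I_B·R_E, so I_B = (1.95 − 0.7) / (6.06 + 151×0.68) = 0.0115 mA.
I_C = β·I_B = 150×0.0115 = 1.72 mA, and I_E = (β+1)I_B = 1.73 mA.
V_CE = V_CC − I_C·R_C − I_E·R_E = 18 − 1.72×1.2 − 1.73×0.68 = 14.8 V.
V_CE = 14.8 V > 0.2 V confirms active-region operation.

I_C ≈ 1.7 mA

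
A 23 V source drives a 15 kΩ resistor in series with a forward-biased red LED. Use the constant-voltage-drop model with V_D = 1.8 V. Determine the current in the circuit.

KVL around the loop: 23 = V_D + I·R = 1.8 + I × 15 kΩ.
So I = (23 − 1.8) / 15 kΩ = 21.2 / 15 = 1.41 mA.

I ≈ 1.4 mA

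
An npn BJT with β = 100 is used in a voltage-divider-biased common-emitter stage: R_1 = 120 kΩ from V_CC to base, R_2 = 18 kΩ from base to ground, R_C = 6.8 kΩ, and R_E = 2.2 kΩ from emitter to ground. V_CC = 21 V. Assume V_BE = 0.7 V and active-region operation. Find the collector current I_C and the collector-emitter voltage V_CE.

Thevenize the base divider: V_Th = V_CC·R_2/(R_1+R_2) = 21×18/138 = 2.74 V, R_Th = R_1‖R_2 = 15.7 kΩ.
Base-emitter loop: V_Th = I_B·R_Th + V_BE + (β+1)I_B·R_E, so I_B = (2.74 − 0.7) / (15.7 + 101×2.2) = 0.00857 mA.
I_C = β·I_B = 100×0.00857 = 0.857 mA, and I_E = (β+1)I_B = 0.866 mA.
V_CE = V_CC − I_C·R_C − I_E·R_E = 21 − 0.857×6.8 − 0.866×2.2 = 13.3 V.
V_CE = 13.3 V > 0.2 V confirms active-region operation.

I_C ≈ 0.86 mA, V_CE ≈ 13 V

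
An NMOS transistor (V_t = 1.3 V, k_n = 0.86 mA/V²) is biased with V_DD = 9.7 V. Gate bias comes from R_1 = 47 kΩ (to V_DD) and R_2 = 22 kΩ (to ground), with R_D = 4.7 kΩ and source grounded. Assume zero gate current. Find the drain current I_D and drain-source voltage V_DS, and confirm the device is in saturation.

I_D ≈ 1.4 mA, V_DS ≈ 3.2 V

V_G = V_DD·R_2/(R_1+R_2) = 9.7×22/69 = 3.09 V. With the source grounded, V_GS = V_G = 3.09 V.
Assume saturation: I_D = (k_n/2)(V_GS − V_t)² = (0.86/2)×(3.09 − 1.3)² = 0.43×1.79² = 1.38 mA.
V_DS = V_DD − I_D·R_D = 9.7 − 1.38×4.7 = 3.2 V.
Saturation requires V_DS ≥ V_GS − V_t = 1.79 V; 3.2 ≥ 1.79 ✓.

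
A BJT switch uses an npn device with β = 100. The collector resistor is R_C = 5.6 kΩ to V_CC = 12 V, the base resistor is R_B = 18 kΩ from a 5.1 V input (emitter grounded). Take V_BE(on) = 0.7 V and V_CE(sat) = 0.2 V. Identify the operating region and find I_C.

Assume active: I_B = (5.1 − 0.7)/18 = 0.244 mA, giving I_C = β·I_B = 24.4 mA.
But then V_CE = 12 − 24.4×5.6 = -125 V < V_CE(sat) = 0.2 V — impossible in the active region.
So the transistor is saturated. With V_CE = 0.2 V, I_C = (V_CC − 0.2)/R_C = 11.8/5.6 = 2.11 mA.
Check: β·I_B = 24.4 mA > I_C = 2.11 mA, confirming saturation.

saturation; I_C ≈ 2.1 mA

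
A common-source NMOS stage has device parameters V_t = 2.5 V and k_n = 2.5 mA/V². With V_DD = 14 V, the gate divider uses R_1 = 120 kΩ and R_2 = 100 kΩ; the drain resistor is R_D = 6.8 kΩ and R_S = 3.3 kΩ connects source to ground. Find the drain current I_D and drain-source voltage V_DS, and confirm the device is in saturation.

V_G = V_DD·R_2/(R_1+R_2) = 14×100/220 = 6.36 V.
Assume saturation: I_D = (k_n/2)(V_GS − V_t)² with V_GS = V_G − I_D·R_S = 6.36 − 3.3·I_D.
Substituting gives 13.6·I_D² − 32.9·I_D + 18.7 = 0, with roots I_D = 0.912 or 1.5 mA.
The root I_D = 1.5 mA gives V_GS = 1.4 V ≤ V_t, so take I_D = 0.912 mA.
Then V_GS = 3.35 V and V_DS = V_DD − I_D(R_D+R_S) = 14 − 0.912×10.1 = 4.79 V.
Saturation requires V_DS ≥ V_GS − V_t = 0.854 V; 4.79 ≥ 0.854 ✓.

I_D ≈ 0.91 mA, V_DS ≈ 4.8 V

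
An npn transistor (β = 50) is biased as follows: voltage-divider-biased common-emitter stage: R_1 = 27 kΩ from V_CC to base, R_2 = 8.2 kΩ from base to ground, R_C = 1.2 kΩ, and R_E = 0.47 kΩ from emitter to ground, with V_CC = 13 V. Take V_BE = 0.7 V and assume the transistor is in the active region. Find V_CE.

V_CE ≈ 6.5 V

Thevenize the base divider: V_Th = V_CC·R_2/(R_1+R_2) = 13×8.2/35.2 = 3.03 V, R_Th = R_1‖R_2 = 6.29 kΩ.
Base-emitter loop: V_Th = I_B·R_Th + V_BE + (β+1)I_B·R_E, so I_B = (3.03 − 0.7) / (6.29 + 51×0.47) = 0.0769 mA.
I_C = β·I_B = 50×0.0769 = 3.85 mA, and I_E = (β+1)I_B = 3.92 mA.
V_CE = V_CC − I_C·R_C − I_E·R_E = 13 − 3.85×1.2 − 3.92×0.47 = 6.54 V.
V_CE = 6.54 V > 0.2 V confirms active-region operation.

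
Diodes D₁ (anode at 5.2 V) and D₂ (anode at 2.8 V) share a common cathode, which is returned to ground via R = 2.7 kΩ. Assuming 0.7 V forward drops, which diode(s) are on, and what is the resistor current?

Only D₁ conducts; I_R ≈ 1.7 mA

Assume both conduct. Then node N would need to be at both 5.2−0.7 = 4.5 V and 2.8−0.7 = 2.1 V, which is impossible.
Assume only D₁ conducts: V_N = 5.2 − 0.7 = 4.5 V, so I_R = 4.5/2.7 = 1.67 mA.
Check D₂: its anode-to-cathode voltage is 2.8 − 4.5 = -1.7 V < 0.7 V, so it is off. The assumption is consistent.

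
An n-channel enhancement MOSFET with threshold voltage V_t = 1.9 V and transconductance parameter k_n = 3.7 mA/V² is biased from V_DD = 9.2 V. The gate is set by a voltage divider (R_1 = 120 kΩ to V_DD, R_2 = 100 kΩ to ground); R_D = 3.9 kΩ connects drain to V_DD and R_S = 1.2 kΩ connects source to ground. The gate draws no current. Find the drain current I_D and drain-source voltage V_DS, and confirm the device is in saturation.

V_G = V_DD·R_2/(R_1+R_2) = 9.2×100/220 = 4.18 V.
Assume saturation: I_D = (k_n/2)(V_GS − V_t)² with V_GS = V_G − I_D·R_S = 4.18 − 1.2·I_D.
Substituting gives 2.66·I_D² − 11.1·I_D + 9.63 = 0, with roots I_D = 1.22 or 2.95 mA.
The root I_D = 2.95 mA gives V_GS = 0.636 V ≤ V_t, so take I_D = 1.22 mA.
Then V_GS = 2.71 V and V_DS = V_DD − I_D(R_D+R_S) = 9.2 − 1.22×5.1 = 2.96 V.
Saturation requires V_DS ≥ V_GS − V_t = 0.813 V; 2.96 ≥ 0.813 ✓.

I_D ≈ 1.2 mA, V_DS ≈ 3 V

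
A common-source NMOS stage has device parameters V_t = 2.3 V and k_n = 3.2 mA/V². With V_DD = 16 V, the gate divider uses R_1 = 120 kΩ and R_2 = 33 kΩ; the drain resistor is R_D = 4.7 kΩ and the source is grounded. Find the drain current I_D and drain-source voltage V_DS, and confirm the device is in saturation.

I_D ≈ 2.1 mA, V_DS ≈ 6 V

V_G = V_DD·R_2/(R_1+R_2) = 16×33/153 = 3.45 V. With the source grounded, V_GS = V_G = 3.45 V.
Assume saturation: I_D = (k_n/2)(V_GS − V_t)² = (3.2/2)×(3.45 − 2.3)² = 1.6×1.15² = 2.12 mA.
V_DS = V_DD − I_D·R_D = 16 − 2.12×4.7 = 6.04 V.
Saturation requires V_DS ≥ V_GS − V_t = 1.15 V; 6.04 ≥ 1.15 ✓.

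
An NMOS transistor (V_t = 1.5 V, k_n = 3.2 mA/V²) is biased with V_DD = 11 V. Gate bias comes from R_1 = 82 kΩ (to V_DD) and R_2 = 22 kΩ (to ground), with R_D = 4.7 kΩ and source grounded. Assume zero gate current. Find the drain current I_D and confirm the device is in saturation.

I_D ≈ 1.1 mA

V_G = V_DD·R_2/(R_1+R_2) = 11×22/104 = 2.33 V. With the source grounded, V_GS = V_G = 2.33 V.
Assume saturation: I_D = (k_n/2)(V_GS − V_t)² = (3.2/2)×(2.33 − 1.5)² = 1.6×0.827² = 1.09 mA.
V_DS = V_DD − I_D·R_D = 11 − 1.09×4.7 = 5.86 V.
Saturation requires V_DS ≥ V_GS − V_t = 0.827 V; 5.86 ≥ 0.827 ✓.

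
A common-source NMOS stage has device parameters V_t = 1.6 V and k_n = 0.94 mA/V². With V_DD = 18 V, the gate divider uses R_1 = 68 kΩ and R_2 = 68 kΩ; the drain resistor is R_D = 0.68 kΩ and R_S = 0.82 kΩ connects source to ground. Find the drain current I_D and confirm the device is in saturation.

I_D ≈ 5 mA

V_G = V_DD·R_2/(R_1+R_2) = 18×68/136 = 9 V.
Assume saturation: I_D = (k_n/2)(V_GS − V_t)² with V_GS = V_G − I_D·R_S = 9 − 0.82·I_D.
Substituting gives 0.316·I_D² − 6.7·I_D + 25.7 = 0, with roots I_D = 5.03 or 16.2 mA.
The root I_D = 16.2 mA gives V_GS = -4.27 V ≤ V_t, so take I_D = 5.03 mA.
Then V_GS = 4.87 V and V_DS = V_DD − I_D(R_D+R_S) = 18 − 5.03×1.5 = 10.4 V.
Saturation requires V_DS ≥ V_GS − V_t = 3.27 V; 10.4 ≥ 3.27 ✓.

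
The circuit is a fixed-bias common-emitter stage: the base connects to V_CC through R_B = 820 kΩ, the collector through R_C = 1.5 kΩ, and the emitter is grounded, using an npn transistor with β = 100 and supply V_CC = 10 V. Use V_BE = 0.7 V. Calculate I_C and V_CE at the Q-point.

I_C ≈ 1.1 mA, V_CE ≈ 8.3 V

Base loop: V_CC = I_B·R_B + V_BE, so I_B = (10 − 0.7)/820 kΩ = 0.0113 mA.
In the active region I_C = β·I_B = 100 × 0.0113 = 1.13 mA.
Collector loop: V_CE = V_CC − I_C·R_C = 10 − 1.13×1.5 = 8.3 V.
Since V_CE = 8.3 V > V_CE(sat) ≈ 0.2 V, the transistor is in the active region as assumed.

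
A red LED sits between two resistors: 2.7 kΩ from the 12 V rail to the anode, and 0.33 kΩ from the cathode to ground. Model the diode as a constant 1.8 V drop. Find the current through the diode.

The two resistors are in series with the diode, so KVL gives 12 = I·2.7 + 1.8 + I·0.33.
I = (12 − 1.8) / (2.7 + 0.33) kΩ = 10.2 / 3.03 = 3.37 mA.

I ≈ 3.4 mA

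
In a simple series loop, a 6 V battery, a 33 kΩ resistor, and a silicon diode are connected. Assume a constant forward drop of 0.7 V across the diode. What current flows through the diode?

I ≈ 0.16 mA

KVL around the loop: 6 = V_D + I·R = 0.7 + I × 33 kΩ.
So I = (6 − 0.7) / 33 kΩ = 5.3 / 33 = 0.161 mA.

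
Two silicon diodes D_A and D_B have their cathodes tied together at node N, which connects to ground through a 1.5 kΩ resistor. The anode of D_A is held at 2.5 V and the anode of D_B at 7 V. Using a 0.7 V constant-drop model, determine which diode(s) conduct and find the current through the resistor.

Only D_B conducts; I_R ≈ 4.2 mA

Assume both conduct. Then node N would need to be at both 2.5−0.7 = 1.8 V and 7−0.7 = 6.3 V, which is impossible.
Assume only D_B conducts: V_N = 7 − 0.7 = 6.3 V, so I_R = 6.3/1.5 = 4.2 mA.
Check D_A: its anode-to-cathode voltage is 2.5 − 6.3 = -3.8 V < 0.7 V, so it is off. The assumption is consistent.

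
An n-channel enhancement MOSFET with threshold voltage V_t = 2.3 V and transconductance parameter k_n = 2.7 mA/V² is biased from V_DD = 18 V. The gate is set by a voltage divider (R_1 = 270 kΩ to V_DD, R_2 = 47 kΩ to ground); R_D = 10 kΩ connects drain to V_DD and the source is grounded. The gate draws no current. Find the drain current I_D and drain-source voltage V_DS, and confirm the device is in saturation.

I_D ≈ 0.18 mA, V_DS ≈ 16 V

V_G = V_DD·R_2/(R_1+R_2) = 18×47/317 = 2.67 V. With the source grounded, V_GS = V_G = 2.67 V.
Assume saturation: I_D = (k_n/2)(V_GS − V_t)² = (2.7/2)×(2.67 − 2.3)² = 1.35×0.369² = 0.184 mA.
V_DS = V_DD − I_D·R_D = 18 − 0.184×10 = 16.2 V.
Saturation requires V_DS ≥ V_GS − V_t = 0.369 V; 16.2 ≥ 0.369 ✓.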